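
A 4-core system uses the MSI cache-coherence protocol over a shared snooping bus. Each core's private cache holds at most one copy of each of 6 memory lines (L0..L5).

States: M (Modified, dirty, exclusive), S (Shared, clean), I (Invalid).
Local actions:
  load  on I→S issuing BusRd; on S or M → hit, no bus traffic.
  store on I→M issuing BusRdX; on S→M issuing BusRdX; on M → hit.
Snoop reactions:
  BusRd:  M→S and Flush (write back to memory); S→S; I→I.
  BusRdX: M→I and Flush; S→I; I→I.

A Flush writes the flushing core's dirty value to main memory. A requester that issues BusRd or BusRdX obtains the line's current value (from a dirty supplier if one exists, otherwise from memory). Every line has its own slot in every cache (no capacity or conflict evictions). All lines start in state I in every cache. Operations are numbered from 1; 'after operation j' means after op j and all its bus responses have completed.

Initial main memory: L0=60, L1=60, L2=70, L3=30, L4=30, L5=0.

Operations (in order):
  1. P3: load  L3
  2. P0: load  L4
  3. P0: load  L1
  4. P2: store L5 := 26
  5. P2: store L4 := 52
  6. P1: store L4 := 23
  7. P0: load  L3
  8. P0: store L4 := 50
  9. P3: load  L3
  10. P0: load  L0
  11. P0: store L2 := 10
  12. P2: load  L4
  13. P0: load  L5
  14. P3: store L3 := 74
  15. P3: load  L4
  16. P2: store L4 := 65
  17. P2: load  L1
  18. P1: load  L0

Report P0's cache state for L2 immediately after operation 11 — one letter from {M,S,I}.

step 1: P3: load  L3  ⟶  IIIS  (L3)  txn=BusRd  M[L3]=30
step 2: P0: load  L4  ⟶  SIII  (L4)  txn=BusRd  M[L4]=30
step 3: P0: load  L1  ⟶  SIII  (L1)  txn=BusRd  M[L1]=60
step 4: P2: store L5 := 26  ⟶  IIMI  (L5)  txn=BusRdX  M[L5]=0
step 5: P2: store L4 := 52  ⟶  IIMI  (L4)  txn=BusRdX  M[L4]=30
step 6: P1: store L4 := 23  ⟶  IMII  (L4)  txn=BusRdX+Flush  M[L4]=52
step 7: P0: load  L3  ⟶  SIIS  (L3)  txn=BusRd  M[L3]=30
step 8: P0: store L4 := 50  ⟶  MIII  (L4)  txn=BusRdX+Flush  M[L4]=23
step 9: P3: load  L3  ⟶  SIIS  (L3)  txn=∅  M[L3]=30
step 10: P0: load  L0  ⟶  SIII  (L0)  txn=BusRd  M[L0]=60
step 11: P0: store L2 := 10  ⟶  MIII  (L2)  txn=BusRdX  M[L2]=70
step 12: P2: load  L4  ⟶  SISI  (L4)  txn=BusRd+Flush  M[L4]=50
step 13: P0: load  L5  ⟶  SISI  (L5)  txn=BusRd+Flush  M[L5]=26
step 14: P3: store L3 := 74  ⟶  IIIM  (L3)  txn=BusRdX  M[L3]=30
step 15: P3: load  L4  ⟶  SISS  (L4)  txn=BusRd  M[L4]=50
step 16: P2: store L4 := 65  ⟶  IIMI  (L4)  txn=BusRdX  M[L4]=50
step 17: P2: load  L1  ⟶  SISI  (L1)  txn=BusRd  M[L1]=60
step 18: P1: load  L0  ⟶  SSII  (L0)  txn=BusRd  M[L0]=60

state = M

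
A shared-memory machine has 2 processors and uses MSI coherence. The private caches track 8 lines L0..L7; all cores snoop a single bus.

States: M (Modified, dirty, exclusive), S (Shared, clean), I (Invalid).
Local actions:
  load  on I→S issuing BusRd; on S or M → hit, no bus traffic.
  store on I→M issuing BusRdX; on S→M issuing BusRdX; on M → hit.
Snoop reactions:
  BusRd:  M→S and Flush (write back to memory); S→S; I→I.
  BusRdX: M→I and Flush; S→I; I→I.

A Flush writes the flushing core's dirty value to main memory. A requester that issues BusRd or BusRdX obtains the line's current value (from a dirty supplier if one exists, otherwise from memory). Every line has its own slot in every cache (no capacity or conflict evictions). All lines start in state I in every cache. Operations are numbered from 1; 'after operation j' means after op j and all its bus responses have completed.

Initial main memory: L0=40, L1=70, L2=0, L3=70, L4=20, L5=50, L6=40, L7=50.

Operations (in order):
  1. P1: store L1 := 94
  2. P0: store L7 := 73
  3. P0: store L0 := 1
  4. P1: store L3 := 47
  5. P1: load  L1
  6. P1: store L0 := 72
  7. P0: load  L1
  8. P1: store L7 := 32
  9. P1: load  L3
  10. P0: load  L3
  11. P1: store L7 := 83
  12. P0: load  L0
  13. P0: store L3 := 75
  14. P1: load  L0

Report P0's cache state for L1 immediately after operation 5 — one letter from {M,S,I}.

state = I

[1] P1: store L1 := 94 | P0:I, P1:M(94) | bus: BusRdX
[2] P0: store L7 := 73 | P0:M(73), P1:I | bus: BusRdX
[3] P0: store L0 := 1 | P0:M(1), P1:I | bus: BusRdX
[4] P1: store L3 := 47 | P0:I, P1:M(47) | bus: BusRdX
[5] P1: load  L1 | P0:I, P1:M(94) | bus: none
[6] P1: store L0 := 72 | P0:I, P1:M(72) | bus: BusRdX,Flush
[7] P0: load  L1 | P0:S(94), P1:S(94) | bus: BusRd,Flush
[8] P1: store L7 := 32 | P0:I, P1:M(32) | bus: BusRdX,Flush
[9] P1: load  L3 | P0:I, P1:M(47) | bus: none
[10] P0: load  L3 | P0:S(47), P1:S(47) | bus: BusRd,Flush
[11] P1: store L7 := 83 | P0:I, P1:M(83) | bus: none
[12] P0: load  L0 | P0:S(72), P1:S(72) | bus: BusRd,Flush
[13] P0: store L3 := 75 | P0:M(75), P1:I | bus: BusRdX
[14] P1: load  L0 | P0:S(72), P1:S(72) | bus: none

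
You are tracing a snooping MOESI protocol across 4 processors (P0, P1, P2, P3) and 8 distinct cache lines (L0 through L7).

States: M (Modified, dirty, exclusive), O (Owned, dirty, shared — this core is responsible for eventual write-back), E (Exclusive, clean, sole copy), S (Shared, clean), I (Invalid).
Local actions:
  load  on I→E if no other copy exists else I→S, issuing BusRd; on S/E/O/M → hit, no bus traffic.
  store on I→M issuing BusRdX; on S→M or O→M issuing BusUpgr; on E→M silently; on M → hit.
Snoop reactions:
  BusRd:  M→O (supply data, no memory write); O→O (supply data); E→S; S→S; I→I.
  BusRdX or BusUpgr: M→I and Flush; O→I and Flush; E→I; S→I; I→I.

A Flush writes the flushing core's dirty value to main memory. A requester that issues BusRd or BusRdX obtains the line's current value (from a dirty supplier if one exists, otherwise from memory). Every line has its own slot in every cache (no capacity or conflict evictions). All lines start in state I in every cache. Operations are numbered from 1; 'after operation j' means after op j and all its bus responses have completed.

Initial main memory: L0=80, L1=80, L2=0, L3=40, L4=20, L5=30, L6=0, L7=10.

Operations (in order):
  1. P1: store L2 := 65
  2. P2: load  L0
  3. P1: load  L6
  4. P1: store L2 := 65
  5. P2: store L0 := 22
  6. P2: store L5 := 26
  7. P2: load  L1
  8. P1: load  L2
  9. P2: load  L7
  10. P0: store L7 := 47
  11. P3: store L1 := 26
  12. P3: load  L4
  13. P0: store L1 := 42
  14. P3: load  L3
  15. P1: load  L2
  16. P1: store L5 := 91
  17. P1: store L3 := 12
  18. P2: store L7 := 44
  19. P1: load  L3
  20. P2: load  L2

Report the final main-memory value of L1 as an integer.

[1] P1: store L2 := 65 | P0:I, P1:M(65), P2:I, P3:I | bus: BusRdX
[2] P2: load  L0 | P0:I, P1:I, P2:E(80), P3:I | bus: BusRd
[3] P1: load  L6 | P0:I, P1:E(0), P2:I, P3:I | bus: BusRd
[4] P1: store L2 := 65 | P0:I, P1:M(65), P2:I, P3:I | bus: none
[5] P2: store L0 := 22 | P0:I, P1:I, P2:M(22), P3:I | bus: none
[6] P2: store L5 := 26 | P0:I, P1:I, P2:M(26), P3:I | bus: BusRdX
[7] P2: load  L1 | P0:I, P1:I, P2:E(80), P3:I | bus: BusRd
[8] P1: load  L2 | P0:I, P1:M(65), P2:I, P3:I | bus: none
[9] P2: load  L7 | P0:I, P1:I, P2:E(10), P3:I | bus: BusRd
[10] P0: store L7 := 47 | P0:M(47), P1:I, P2:I, P3:I | bus: BusRdX
[11] P3: store L1 := 26 | P0:I, P1:I, P2:I, P3:M(26) | bus: BusRdX
[12] P3: load  L4 | P0:I, P1:I, P2:I, P3:E(20) | bus: BusRd
[13] P0: store L1 := 42 | P0:M(42), P1:I, P2:I, P3:I | bus: BusRdX,Flush
[14] P3: load  L3 | P0:I, P1:I, P2:I, P3:E(40) | bus: BusRd
[15] P1: load  L2 | P0:I, P1:M(65), P2:I, P3:I | bus: none
[16] P1: store L5 := 91 | P0:I, P1:M(91), P2:I, P3:I | bus: BusRdX,Flush
[17] P1: store L3 := 12 | P0:I, P1:M(12), P2:I, P3:I | bus: BusRdX
[18] P2: store L7 := 44 | P0:I, P1:I, P2:M(44), P3:I | bus: BusRdX,Flush
[19] P1: load  L3 | P0:I, P1:M(12), P2:I, P3:I | bus: none
[20] P2: load  L2 | P0:I, P1:O(65), P2:S(65), P3:I | bus: BusRd

memory[L1] = 26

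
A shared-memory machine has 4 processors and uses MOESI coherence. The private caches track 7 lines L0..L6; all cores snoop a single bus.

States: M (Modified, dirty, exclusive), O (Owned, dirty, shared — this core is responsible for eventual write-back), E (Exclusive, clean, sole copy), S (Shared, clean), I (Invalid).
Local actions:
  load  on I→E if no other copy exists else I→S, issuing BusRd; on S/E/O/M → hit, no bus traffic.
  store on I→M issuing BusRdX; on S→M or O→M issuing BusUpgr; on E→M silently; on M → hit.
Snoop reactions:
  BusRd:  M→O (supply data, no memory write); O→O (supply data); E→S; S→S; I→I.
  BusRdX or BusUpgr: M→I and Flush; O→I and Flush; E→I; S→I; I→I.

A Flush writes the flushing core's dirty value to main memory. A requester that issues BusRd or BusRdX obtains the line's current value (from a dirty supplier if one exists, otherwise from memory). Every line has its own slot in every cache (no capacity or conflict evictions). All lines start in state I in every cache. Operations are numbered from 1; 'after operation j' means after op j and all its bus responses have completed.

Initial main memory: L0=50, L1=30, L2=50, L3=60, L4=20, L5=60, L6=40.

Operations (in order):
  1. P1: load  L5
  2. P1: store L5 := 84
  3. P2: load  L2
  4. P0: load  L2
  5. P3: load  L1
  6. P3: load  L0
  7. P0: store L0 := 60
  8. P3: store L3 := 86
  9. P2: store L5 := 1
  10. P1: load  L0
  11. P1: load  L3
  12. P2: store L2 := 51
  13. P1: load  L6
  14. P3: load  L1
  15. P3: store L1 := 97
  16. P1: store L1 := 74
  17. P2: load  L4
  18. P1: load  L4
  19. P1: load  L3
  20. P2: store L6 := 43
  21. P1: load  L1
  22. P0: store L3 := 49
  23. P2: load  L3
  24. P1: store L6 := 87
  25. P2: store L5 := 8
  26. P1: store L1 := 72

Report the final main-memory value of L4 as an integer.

  op1 P1: load  L5 → I/E/I/I on L5; bus BusRd; mem=60
  op2 P1: store L5 := 84 → I/M/I/I on L5; bus (none); mem=60
  op3 P2: load  L2 → I/I/E/I on L2; bus BusRd; mem=50
  op4 P0: load  L2 → S/I/S/I on L2; bus BusRd; mem=50
  op5 P3: load  L1 → I/I/I/E on L1; bus BusRd; mem=30
  op6 P3: load  L0 → I/I/I/E on L0; bus BusRd; mem=50
  op7 P0: store L0 := 60 → M/I/I/I on L0; bus BusRdX; mem=50
  op8 P3: store L3 := 86 → I/I/I/M on L3; bus BusRdX; mem=60
  op9 P2: store L5 := 1 → I/I/M/I on L5; bus BusRdX Flush; mem=84
  op10 P1: load  L0 → O/S/I/I on L0; bus BusRd; mem=50
  op11 P1: load  L3 → I/S/I/O on L3; bus BusRd; mem=60
  op12 P2: store L2 := 51 → I/I/M/I on L2; bus BusUpgr; mem=50
  op13 P1: load  L6 → I/E/I/I on L6; bus BusRd; mem=40
  op14 P3: load  L1 → I/I/I/E on L1; bus (none); mem=30
  op15 P3: store L1 := 97 → I/I/I/M on L1; bus (none); mem=30
  op16 P1: store L1 := 74 → I/M/I/I on L1; bus BusRdX Flush; mem=97
  op17 P2: load  L4 → I/I/E/I on L4; bus BusRd; mem=20
  op18 P1: load  L4 → I/S/S/I on L4; bus BusRd; mem=20
  op19 P1: load  L3 → I/S/I/O on L3; bus (none); mem=60
  op20 P2: store L6 := 43 → I/I/M/I on L6; bus BusRdX; mem=40
  op21 P1: load  L1 → I/M/I/I on L1; bus (none); mem=97
  op22 P0: store L3 := 49 → M/I/I/I on L3; bus BusRdX Flush; mem=86
  op23 P2: load  L3 → O/I/S/I on L3; bus BusRd; mem=86
  op24 P1: store L6 := 87 → I/M/I/I on L6; bus BusRdX Flush; mem=43
  op25 P2: store L5 := 8 → I/I/M/I on L5; bus (none); mem=84
  op26 P1: store L1 := 72 → I/M/I/I on L1; bus (none); mem=97

memory[L4] = 20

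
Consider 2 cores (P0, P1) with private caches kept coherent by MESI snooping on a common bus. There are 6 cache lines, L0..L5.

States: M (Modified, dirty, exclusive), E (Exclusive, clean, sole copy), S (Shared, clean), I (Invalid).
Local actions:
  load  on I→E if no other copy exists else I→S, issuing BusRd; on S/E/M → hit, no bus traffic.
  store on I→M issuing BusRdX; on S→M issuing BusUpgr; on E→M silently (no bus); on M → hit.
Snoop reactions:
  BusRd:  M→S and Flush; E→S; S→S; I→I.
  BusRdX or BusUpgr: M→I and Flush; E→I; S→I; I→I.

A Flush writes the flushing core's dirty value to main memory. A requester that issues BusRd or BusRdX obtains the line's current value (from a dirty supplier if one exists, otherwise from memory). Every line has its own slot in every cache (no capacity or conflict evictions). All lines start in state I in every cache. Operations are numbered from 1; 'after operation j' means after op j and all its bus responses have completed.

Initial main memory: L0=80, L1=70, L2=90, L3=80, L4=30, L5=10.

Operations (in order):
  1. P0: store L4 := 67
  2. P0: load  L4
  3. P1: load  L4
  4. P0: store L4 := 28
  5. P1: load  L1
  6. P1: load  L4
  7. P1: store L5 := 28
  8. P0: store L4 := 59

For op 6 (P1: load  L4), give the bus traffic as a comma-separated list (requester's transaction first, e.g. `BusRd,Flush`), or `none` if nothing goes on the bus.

bus = BusRd,Flush

1. P0: store L4 := 67  bus=[BusRdX]  L4: P0=M P1=I  mem[L4]=30
2. P0: load  L4  bus=[-]  L4: P0=M P1=I  mem[L4]=30
3. P1: load  L4  bus=[BusRd,Flush]  L4: P0=S P1=S  mem[L4]=67
4. P0: store L4 := 28  bus=[BusUpgr]  L4: P0=M P1=I  mem[L4]=67
5. P1: load  L1  bus=[BusRd]  L1: P0=I P1=E  mem[L1]=70
6. P1: load  L4  bus=[BusRd,Flush]  L4: P0=S P1=S  mem[L4]=28
7. P1: store L5 := 28  bus=[BusRdX]  L5: P0=I P1=M  mem[L5]=10
8. P0: store L4 := 59  bus=[BusUpgr]  L4: P0=M P1=I  mem[L4]=28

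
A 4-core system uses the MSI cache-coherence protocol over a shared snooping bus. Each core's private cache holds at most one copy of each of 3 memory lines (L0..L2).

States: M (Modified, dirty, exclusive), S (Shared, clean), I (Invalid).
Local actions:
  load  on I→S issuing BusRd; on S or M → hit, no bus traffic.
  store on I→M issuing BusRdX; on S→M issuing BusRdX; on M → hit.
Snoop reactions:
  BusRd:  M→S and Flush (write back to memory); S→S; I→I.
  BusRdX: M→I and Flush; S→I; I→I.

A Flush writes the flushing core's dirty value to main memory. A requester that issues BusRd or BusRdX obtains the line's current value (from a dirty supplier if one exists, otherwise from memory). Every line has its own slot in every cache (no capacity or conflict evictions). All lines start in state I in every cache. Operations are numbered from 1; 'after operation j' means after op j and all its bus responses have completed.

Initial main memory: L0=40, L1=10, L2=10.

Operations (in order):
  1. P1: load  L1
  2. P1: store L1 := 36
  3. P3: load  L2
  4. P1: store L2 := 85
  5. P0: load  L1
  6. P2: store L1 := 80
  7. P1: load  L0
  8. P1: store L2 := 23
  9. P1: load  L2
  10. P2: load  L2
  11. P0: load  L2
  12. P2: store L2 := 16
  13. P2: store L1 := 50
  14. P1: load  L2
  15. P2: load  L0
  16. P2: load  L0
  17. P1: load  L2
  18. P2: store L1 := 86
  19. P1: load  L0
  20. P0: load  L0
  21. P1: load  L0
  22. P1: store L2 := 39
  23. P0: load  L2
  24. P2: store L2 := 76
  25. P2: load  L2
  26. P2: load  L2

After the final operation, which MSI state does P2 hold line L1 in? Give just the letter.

1. P1: load  L1  bus=[BusRd]  L1: P0=I P1=S P2=I P3=I  mem[L1]=10
2. P1: store L1 := 36  bus=[BusRdX]  L1: P0=I P1=M P2=I P3=I  mem[L1]=10
3. P3: load  L2  bus=[BusRd]  L2: P0=I P1=I P2=I P3=S  mem[L2]=10
4. P1: store L2 := 85  bus=[BusRdX]  L2: P0=I P1=M P2=I P3=I  mem[L2]=10
5. P0: load  L1  bus=[BusRd,Flush]  L1: P0=S P1=S P2=I P3=I  mem[L1]=36
6. P2: store L1 := 80  bus=[BusRdX]  L1: P0=I P1=I P2=M P3=I  mem[L1]=36
7. P1: load  L0  bus=[BusRd]  L0: P0=I P1=S P2=I P3=I  mem[L0]=40
8. P1: store L2 := 23  bus=[-]  L2: P0=I P1=M P2=I P3=I  mem[L2]=10
9. P1: load  L2  bus=[-]  L2: P0=I P1=M P2=I P3=I  mem[L2]=10
10. P2: load  L2  bus=[BusRd,Flush]  L2: P0=I P1=S P2=S P3=I  mem[L2]=23
11. P0: load  L2  bus=[BusRd]  L2: P0=S P1=S P2=S P3=I  mem[L2]=23
12. P2: store L2 := 16  bus=[BusRdX]  L2: P0=I P1=I P2=M P3=I  mem[L2]=23
13. P2: store L1 := 50  bus=[-]  L1: P0=I P1=I P2=M P3=I  mem[L1]=36
14. P1: load  L2  bus=[BusRd,Flush]  L2: P0=I P1=S P2=S P3=I  mem[L2]=16
15. P2: load  L0  bus=[BusRd]  L0: P0=I P1=S P2=S P3=I  mem[L0]=40
16. P2: load  L0  bus=[-]  L0: P0=I P1=S P2=S P3=I  mem[L0]=40
17. P1: load  L2  bus=[-]  L2: P0=I P1=S P2=S P3=I  mem[L2]=16
18. P2: store L1 := 86  bus=[-]  L1: P0=I P1=I P2=M P3=I  mem[L1]=36
19. P1: load  L0  bus=[-]  L0: P0=I P1=S P2=S P3=I  mem[L0]=40
20. P0: load  L0  bus=[BusRd]  L0: P0=S P1=S P2=S P3=I  mem[L0]=40
21. P1: load  L0  bus=[-]  L0: P0=S P1=S P2=S P3=I  mem[L0]=40
22. P1: store L2 := 39  bus=[BusRdX]  L2: P0=I P1=M P2=I P3=I  mem[L2]=16
23. P0: load  L2  bus=[BusRd,Flush]  L2: P0=S P1=S P2=I P3=I  mem[L2]=39
24. P2: store L2 := 76  bus=[BusRdX]  L2: P0=I P1=I P2=M P3=I  mem[L2]=39
25. P2: load  L2  bus=[-]  L2: P0=I P1=I P2=M P3=I  mem[L2]=39
26. P2: load  L2  bus=[-]  L2: P0=I P1=I P2=M P3=I  mem[L2]=39

state = M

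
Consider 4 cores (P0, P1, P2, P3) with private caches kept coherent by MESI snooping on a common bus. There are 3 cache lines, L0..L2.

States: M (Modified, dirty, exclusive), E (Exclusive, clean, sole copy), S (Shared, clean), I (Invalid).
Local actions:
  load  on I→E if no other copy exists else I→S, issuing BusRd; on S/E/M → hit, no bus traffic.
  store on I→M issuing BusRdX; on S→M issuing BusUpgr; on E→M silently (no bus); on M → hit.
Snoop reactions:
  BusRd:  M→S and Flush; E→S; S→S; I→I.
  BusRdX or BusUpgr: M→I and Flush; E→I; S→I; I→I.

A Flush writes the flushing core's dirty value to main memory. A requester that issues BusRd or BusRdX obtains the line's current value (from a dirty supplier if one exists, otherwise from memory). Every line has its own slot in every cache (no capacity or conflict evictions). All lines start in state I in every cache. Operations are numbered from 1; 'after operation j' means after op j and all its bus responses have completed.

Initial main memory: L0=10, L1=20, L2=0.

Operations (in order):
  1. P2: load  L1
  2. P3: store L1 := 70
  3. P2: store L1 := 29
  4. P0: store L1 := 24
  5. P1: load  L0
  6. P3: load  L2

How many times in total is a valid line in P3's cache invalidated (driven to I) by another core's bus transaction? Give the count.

  op1 P2: load  L1 → I/I/E/I on L1; bus BusRd; mem=20
  op2 P3: store L1 := 70 → I/I/I/M on L1; bus BusRdX; mem=20
  op3 P2: store L1 := 29 → I/I/M/I on L1; bus BusRdX Flush; mem=70
  op4 P0: store L1 := 24 → M/I/I/I on L1; bus BusRdX Flush; mem=29
  op5 P1: load  L0 → I/E/I/I on L0; bus BusRd; mem=10
  op6 P3: load  L2 → I/I/I/E on L2; bus BusRd; mem=0

invalidations = 1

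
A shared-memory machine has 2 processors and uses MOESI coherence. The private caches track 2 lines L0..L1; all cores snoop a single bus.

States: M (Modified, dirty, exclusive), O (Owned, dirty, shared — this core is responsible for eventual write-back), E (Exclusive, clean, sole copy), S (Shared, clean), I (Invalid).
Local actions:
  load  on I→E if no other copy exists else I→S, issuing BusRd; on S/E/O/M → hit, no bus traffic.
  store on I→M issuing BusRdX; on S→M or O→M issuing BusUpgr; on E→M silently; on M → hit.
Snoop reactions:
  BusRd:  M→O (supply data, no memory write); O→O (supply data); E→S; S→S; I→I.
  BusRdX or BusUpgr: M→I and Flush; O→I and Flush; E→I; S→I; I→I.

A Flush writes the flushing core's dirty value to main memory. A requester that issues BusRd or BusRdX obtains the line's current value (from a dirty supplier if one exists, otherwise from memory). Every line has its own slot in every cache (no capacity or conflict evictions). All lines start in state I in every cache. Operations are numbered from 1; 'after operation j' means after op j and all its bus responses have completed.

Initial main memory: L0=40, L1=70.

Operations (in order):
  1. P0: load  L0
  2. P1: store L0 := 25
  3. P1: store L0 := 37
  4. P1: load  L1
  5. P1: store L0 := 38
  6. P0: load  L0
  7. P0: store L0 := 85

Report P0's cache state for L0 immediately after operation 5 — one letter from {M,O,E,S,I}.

step 1: P0: load  L0  ⟶  EI  (L0)  txn=BusRd  M[L0]=40
step 2: P1: store L0 := 25  ⟶  IM  (L0)  txn=BusRdX  M[L0]=40
step 3: P1: store L0 := 37  ⟶  IM  (L0)  txn=∅  M[L0]=40
step 4: P1: load  L1  ⟶  IE  (L1)  txn=BusRd  M[L1]=70
step 5: P1: store L0 := 38  ⟶  IM  (L0)  txn=∅  M[L0]=40
step 6: P0: load  L0  ⟶  SO  (L0)  txn=BusRd  M[L0]=40
step 7: P0: store L0 := 85  ⟶  MI  (L0)  txn=BusUpgr+Flush  M[L0]=38

state = I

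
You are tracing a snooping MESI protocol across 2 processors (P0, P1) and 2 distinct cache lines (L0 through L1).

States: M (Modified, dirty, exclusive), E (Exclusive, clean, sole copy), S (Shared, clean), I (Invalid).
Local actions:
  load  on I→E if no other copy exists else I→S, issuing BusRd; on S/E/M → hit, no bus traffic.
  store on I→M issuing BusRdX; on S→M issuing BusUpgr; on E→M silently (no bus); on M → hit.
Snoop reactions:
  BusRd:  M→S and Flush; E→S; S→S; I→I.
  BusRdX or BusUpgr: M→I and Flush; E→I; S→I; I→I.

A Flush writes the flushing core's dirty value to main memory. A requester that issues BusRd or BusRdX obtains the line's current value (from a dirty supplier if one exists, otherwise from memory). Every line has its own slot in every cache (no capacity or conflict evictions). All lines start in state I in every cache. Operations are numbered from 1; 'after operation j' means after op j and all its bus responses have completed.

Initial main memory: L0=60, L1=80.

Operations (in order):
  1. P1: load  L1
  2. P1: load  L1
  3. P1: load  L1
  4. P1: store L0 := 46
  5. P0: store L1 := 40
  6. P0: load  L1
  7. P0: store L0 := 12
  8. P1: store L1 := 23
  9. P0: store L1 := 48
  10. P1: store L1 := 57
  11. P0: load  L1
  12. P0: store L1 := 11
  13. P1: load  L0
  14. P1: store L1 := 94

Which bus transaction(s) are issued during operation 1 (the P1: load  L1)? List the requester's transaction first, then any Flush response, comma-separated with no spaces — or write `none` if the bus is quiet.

bus = BusRd

step 1: P1: load  L1  ⟶  IE  (L1)  txn=BusRd  M[L1]=80
step 2: P1: load  L1  ⟶  IE  (L1)  txn=∅  M[L1]=80
step 3: P1: load  L1  ⟶  IE  (L1)  txn=∅  M[L1]=80
step 4: P1: store L0 := 46  ⟶  IM  (L0)  txn=BusRdX  M[L0]=60
step 5: P0: store L1 := 40  ⟶  MI  (L1)  txn=BusRdX  M[L1]=80
step 6: P0: load  L1  ⟶  MI  (L1)  txn=∅  M[L1]=80
step 7: P0: store L0 := 12  ⟶  MI  (L0)  txn=BusRdX+Flush  M[L0]=46
step 8: P1: store L1 := 23  ⟶  IM  (L1)  txn=BusRdX+Flush  M[L1]=40
step 9: P0: store L1 := 48  ⟶  MI  (L1)  txn=BusRdX+Flush  M[L1]=23
step 10: P1: store L1 := 57  ⟶  IM  (L1)  txn=BusRdX+Flush  M[L1]=48
step 11: P0: load  L1  ⟶  SS  (L1)  txn=BusRd+Flush  M[L1]=57
step 12: P0: store L1 := 11  ⟶  MI  (L1)  txn=BusUpgr  M[L1]=57
step 13: P1: load  L0  ⟶  SS  (L0)  txn=BusRd+Flush  M[L0]=12
step 14: P1: store L1 := 94  ⟶  IM  (L1)  txn=BusRdX+Flush  M[L1]=11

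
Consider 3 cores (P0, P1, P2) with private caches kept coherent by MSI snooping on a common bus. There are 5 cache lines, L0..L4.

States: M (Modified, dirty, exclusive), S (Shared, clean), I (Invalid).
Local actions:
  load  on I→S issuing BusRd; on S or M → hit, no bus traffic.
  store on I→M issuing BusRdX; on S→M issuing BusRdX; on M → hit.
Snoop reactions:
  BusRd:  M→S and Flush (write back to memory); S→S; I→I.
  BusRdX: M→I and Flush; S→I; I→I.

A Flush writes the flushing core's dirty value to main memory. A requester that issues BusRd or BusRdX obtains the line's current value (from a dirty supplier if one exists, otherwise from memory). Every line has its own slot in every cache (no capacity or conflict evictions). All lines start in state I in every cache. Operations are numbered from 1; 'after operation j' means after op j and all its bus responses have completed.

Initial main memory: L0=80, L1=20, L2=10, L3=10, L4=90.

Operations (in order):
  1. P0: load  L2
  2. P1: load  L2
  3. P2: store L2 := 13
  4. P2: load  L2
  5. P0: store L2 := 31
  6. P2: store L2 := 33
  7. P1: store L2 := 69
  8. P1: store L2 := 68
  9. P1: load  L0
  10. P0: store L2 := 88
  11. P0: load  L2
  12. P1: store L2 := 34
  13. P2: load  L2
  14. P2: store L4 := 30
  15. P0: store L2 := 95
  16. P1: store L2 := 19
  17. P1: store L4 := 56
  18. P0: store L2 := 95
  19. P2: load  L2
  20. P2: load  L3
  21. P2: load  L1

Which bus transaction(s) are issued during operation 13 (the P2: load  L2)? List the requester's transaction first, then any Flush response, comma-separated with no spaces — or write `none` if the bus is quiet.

bus = BusRd,Flush

  op1 P0: load  L2 → S/I/I on L2; bus BusRd; mem=10
  op2 P1: load  L2 → S/S/I on L2; bus BusRd; mem=10
  op3 P2: store L2 := 13 → I/I/M on L2; bus BusRdX; mem=10
  op4 P2: load  L2 → I/I/M on L2; bus (none); mem=10
  op5 P0: store L2 := 31 → M/I/I on L2; bus BusRdX Flush; mem=13
  op6 P2: store L2 := 33 → I/I/M on L2; bus BusRdX Flush; mem=31
  op7 P1: store L2 := 69 → I/M/I on L2; bus BusRdX Flush; mem=33
  op8 P1: store L2 := 68 → I/M/I on L2; bus (none); mem=33
  op9 P1: load  L0 → I/S/I on L0; bus BusRd; mem=80
  op10 P0: store L2 := 88 → M/I/I on L2; bus BusRdX Flush; mem=68
  op11 P0: load  L2 → M/I/I on L2; bus (none); mem=68
  op12 P1: store L2 := 34 → I/M/I on L2; bus BusRdX Flush; mem=88
  op13 P2: load  L2 → I/S/S on L2; bus BusRd Flush; mem=34
  op14 P2: store L4 := 30 → I/I/M on L4; bus BusRdX; mem=90
  op15 P0: store L2 := 95 → M/I/I on L2; bus BusRdX; mem=34
  op16 P1: store L2 := 19 → I/M/I on L2; bus BusRdX Flush; mem=95
  op17 P1: store L4 := 56 → I/M/I on L4; bus BusRdX Flush; mem=30
  op18 P0: store L2 := 95 → M/I/I on L2; bus BusRdX Flush; mem=19
  op19 P2: load  L2 → S/I/S on L2; bus BusRd Flush; mem=95
  op20 P2: load  L3 → I/I/S on L3; bus BusRd; mem=10
  op21 P2: load  L1 → I/I/S on L1; bus BusRd; mem=20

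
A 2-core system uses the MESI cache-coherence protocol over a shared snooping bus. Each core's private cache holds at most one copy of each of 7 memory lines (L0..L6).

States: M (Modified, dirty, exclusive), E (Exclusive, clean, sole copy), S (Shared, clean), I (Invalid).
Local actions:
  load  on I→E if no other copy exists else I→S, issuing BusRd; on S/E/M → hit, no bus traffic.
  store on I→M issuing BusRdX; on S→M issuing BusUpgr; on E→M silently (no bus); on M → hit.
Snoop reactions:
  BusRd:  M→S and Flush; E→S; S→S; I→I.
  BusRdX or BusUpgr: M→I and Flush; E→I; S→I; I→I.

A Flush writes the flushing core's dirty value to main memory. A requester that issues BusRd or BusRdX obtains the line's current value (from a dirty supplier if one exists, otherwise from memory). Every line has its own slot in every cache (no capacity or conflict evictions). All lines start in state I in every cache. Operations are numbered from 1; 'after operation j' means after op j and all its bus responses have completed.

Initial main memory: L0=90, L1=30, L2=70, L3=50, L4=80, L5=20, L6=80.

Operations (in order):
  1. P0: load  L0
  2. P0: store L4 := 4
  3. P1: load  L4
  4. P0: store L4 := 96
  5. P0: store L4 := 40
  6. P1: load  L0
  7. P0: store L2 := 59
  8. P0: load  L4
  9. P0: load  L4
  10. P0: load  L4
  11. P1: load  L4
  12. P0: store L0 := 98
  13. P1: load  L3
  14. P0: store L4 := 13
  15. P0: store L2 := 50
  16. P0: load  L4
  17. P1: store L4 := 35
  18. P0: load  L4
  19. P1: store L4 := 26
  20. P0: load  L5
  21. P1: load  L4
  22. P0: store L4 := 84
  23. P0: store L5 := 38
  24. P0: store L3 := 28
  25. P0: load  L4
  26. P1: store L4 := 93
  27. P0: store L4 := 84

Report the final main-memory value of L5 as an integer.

1. P0: load  L0  bus=[BusRd]  L0: P0=E P1=I  mem[L0]=90
2. P0: store L4 := 4  bus=[BusRdX]  L4: P0=M P1=I  mem[L4]=80
3. P1: load  L4  bus=[BusRd,Flush]  L4: P0=S P1=S  mem[L4]=4
4. P0: store L4 := 96  bus=[BusUpgr]  L4: P0=M P1=I  mem[L4]=4
5. P0: store L4 := 40  bus=[-]  L4: P0=M P1=I  mem[L4]=4
6. P1: load  L0  bus=[BusRd]  L0: P0=S P1=S  mem[L0]=90
7. P0: store L2 := 59  bus=[BusRdX]  L2: P0=M P1=I  mem[L2]=70
8. P0: load  L4  bus=[-]  L4: P0=M P1=I  mem[L4]=4
9. P0: load  L4  bus=[-]  L4: P0=M P1=I  mem[L4]=4
10. P0: load  L4  bus=[-]  L4: P0=M P1=I  mem[L4]=4
11. P1: load  L4  bus=[BusRd,Flush]  L4: P0=S P1=S  mem[L4]=40
12. P0: store L0 := 98  bus=[BusUpgr]  L0: P0=M P1=I  mem[L0]=90
13. P1: load  L3  bus=[BusRd]  L3: P0=I P1=E  mem[L3]=50
14. P0: store L4 := 13  bus=[BusUpgr]  L4: P0=M P1=I  mem[L4]=40
15. P0: store L2 := 50  bus=[-]  L2: P0=M P1=I  mem[L2]=70
16. P0: load  L4  bus=[-]  L4: P0=M P1=I  mem[L4]=40
17. P1: store L4 := 35  bus=[BusRdX,Flush]  L4: P0=I P1=M  mem[L4]=13
18. P0: load  L4  bus=[BusRd,Flush]  L4: P0=S P1=S  mem[L4]=35
19. P1: store L4 := 26  bus=[BusUpgr]  L4: P0=I P1=M  mem[L4]=35
20. P0: load  L5  bus=[BusRd]  L5: P0=E P1=I  mem[L5]=20
21. P1: load  L4  bus=[-]  L4: P0=I P1=M  mem[L4]=35
22. P0: store L4 := 84  bus=[BusRdX,Flush]  L4: P0=M P1=I  mem[L4]=26
23. P0: store L5 := 38  bus=[-]  L5: P0=M P1=I  mem[L5]=20
24. P0: store L3 := 28  bus=[BusRdX]  L3: P0=M P1=I  mem[L3]=50
25. P0: load  L4  bus=[-]  L4: P0=M P1=I  mem[L4]=26
26. P1: store L4 := 93  bus=[BusRdX,Flush]  L4: P0=I P1=M  mem[L4]=84
27. P0: store L4 := 84  bus=[BusRdX,Flush]  L4: P0=M P1=I  mem[L4]=93

memory[L5] = 20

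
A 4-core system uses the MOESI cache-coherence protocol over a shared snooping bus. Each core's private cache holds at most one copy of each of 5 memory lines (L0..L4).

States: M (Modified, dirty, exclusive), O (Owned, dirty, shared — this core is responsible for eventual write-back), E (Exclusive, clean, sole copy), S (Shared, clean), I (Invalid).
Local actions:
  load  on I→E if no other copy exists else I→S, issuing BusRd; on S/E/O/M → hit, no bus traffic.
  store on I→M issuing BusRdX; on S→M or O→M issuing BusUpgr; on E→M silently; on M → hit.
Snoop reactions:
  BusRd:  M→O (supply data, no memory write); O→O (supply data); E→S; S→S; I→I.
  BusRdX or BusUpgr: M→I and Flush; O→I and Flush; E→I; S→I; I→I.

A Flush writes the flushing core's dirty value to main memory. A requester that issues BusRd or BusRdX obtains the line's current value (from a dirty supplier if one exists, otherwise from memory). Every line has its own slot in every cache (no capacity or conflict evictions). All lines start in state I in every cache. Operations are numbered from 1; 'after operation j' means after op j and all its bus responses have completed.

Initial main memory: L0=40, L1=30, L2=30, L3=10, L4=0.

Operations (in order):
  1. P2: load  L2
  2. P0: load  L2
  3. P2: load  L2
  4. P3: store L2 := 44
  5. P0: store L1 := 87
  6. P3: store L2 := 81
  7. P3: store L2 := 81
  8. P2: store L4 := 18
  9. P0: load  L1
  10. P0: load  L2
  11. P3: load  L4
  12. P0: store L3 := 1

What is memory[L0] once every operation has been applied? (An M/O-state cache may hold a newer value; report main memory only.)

memory[L0] = 40

[1] P2: load  L2 | P0:I, P1:I, P2:E(30), P3:I | bus: BusRd
[2] P0: load  L2 | P0:S(30), P1:I, P2:S(30), P3:I | bus: BusRd
[3] P2: load  L2 | P0:S(30), P1:I, P2:S(30), P3:I | bus: none
[4] P3: store L2 := 44 | P0:I, P1:I, P2:I, P3:M(44) | bus: BusRdX
[5] P0: store L1 := 87 | P0:M(87), P1:I, P2:I, P3:I | bus: BusRdX
[6] P3: store L2 := 81 | P0:I, P1:I, P2:I, P3:M(81) | bus: none
[7] P3: store L2 := 81 | P0:I, P1:I, P2:I, P3:M(81) | bus: none
[8] P2: store L4 := 18 | P0:I, P1:I, P2:M(18), P3:I | bus: BusRdX
[9] P0: load  L1 | P0:M(87), P1:I, P2:I, P3:I | bus: none
[10] P0: load  L2 | P0:S(81), P1:I, P2:I, P3:O(81) | bus: BusRd
[11] P3: load  L4 | P0:I, P1:I, P2:O(18), P3:S(18) | bus: BusRd
[12] P0: store L3 := 1 | P0:M(1), P1:I, P2:I, P3:I | bus: BusRdX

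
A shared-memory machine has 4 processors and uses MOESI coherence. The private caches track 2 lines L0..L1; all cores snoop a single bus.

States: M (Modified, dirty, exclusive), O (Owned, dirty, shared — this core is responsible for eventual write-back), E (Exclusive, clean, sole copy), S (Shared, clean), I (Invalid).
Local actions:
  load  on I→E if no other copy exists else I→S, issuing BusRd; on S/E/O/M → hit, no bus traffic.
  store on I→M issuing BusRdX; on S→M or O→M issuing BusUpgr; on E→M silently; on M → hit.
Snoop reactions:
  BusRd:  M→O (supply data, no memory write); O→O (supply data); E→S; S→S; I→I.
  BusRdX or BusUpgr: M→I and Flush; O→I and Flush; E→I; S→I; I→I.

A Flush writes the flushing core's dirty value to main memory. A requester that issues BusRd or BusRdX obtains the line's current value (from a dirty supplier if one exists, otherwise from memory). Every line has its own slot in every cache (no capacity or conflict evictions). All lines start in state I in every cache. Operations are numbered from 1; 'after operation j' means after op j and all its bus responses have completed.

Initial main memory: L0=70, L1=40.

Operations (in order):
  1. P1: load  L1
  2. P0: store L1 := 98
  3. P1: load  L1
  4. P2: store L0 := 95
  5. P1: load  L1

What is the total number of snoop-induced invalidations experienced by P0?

  op1 P1: load  L1 → I/E/I/I on L1; bus BusRd; mem=40
  op2 P0: store L1 := 98 → M/I/I/I on L1; bus BusRdX; mem=40
  op3 P1: load  L1 → O/S/I/I on L1; bus BusRd; mem=40
  op4 P2: store L0 := 95 → I/I/M/I on L0; bus BusRdX; mem=70
  op5 P1: load  L1 → O/S/I/I on L1; bus (none); mem=40

invalidations = 0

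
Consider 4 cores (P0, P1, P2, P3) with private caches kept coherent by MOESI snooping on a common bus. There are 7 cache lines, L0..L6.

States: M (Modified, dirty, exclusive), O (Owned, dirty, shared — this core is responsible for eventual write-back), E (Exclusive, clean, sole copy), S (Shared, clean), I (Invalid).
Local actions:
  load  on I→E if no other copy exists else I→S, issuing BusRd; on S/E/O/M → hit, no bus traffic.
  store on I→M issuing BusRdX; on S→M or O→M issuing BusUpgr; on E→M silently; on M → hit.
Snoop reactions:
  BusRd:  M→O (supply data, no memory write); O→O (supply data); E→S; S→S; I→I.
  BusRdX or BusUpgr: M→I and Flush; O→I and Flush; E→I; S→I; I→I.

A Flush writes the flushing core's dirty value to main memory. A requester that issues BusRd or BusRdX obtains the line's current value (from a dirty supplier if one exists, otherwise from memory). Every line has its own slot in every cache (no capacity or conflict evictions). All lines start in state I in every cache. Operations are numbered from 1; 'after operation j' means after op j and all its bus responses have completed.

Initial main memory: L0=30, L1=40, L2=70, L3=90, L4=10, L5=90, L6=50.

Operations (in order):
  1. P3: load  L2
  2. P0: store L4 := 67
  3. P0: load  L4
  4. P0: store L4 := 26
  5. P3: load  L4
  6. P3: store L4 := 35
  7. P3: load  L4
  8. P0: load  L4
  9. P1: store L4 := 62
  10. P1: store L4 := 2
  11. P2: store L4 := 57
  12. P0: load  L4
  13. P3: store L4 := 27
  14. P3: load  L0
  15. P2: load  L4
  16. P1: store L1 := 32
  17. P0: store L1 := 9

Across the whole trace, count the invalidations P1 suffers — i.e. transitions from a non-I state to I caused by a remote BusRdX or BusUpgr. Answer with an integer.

1. P3: load  L2  bus=[BusRd]  L2: P0=I P1=I P2=I P3=E  mem[L2]=70
2. P0: store L4 := 67  bus=[BusRdX]  L4: P0=M P1=I P2=I P3=I  mem[L4]=10
3. P0: load  L4  bus=[-]  L4: P0=M P1=I P2=I P3=I  mem[L4]=10
4. P0: store L4 := 26  bus=[-]  L4: P0=M P1=I P2=I P3=I  mem[L4]=10
5. P3: load  L4  bus=[BusRd]  L4: P0=O P1=I P2=I P3=S  mem[L4]=10
6. P3: store L4 := 35  bus=[BusUpgr,Flush]  L4: P0=I P1=I P2=I P3=M  mem[L4]=26
7. P3: load  L4  bus=[-]  L4: P0=I P1=I P2=I P3=M  mem[L4]=26
8. P0: load  L4  bus=[BusRd]  L4: P0=S P1=I P2=I P3=O  mem[L4]=26
9. P1: store L4 := 62  bus=[BusRdX,Flush]  L4: P0=I P1=M P2=I P3=I  mem[L4]=35
10. P1: store L4 := 2  bus=[-]  L4: P0=I P1=M P2=I P3=I  mem[L4]=35
11. P2: store L4 := 57  bus=[BusRdX,Flush]  L4: P0=I P1=I P2=M P3=I  mem[L4]=2
12. P0: load  L4  bus=[BusRd]  L4: P0=S P1=I P2=O P3=I  mem[L4]=2
13. P3: store L4 := 27  bus=[BusRdX,Flush]  L4: P0=I P1=I P2=I P3=M  mem[L4]=57
14. P3: load  L0  bus=[BusRd]  L0: P0=I P1=I P2=I P3=E  mem[L0]=30
15. P2: load  L4  bus=[BusRd]  L4: P0=I P1=I P2=S P3=O  mem[L4]=57
16. P1: store L1 := 32  bus=[BusRdX]  L1: P0=I P1=M P2=I P3=I  mem[L1]=40
17. P0: store L1 := 9  bus=[BusRdX,Flush]  L1: P0=M P1=I P2=I P3=I  mem[L1]=32

invalidations = 2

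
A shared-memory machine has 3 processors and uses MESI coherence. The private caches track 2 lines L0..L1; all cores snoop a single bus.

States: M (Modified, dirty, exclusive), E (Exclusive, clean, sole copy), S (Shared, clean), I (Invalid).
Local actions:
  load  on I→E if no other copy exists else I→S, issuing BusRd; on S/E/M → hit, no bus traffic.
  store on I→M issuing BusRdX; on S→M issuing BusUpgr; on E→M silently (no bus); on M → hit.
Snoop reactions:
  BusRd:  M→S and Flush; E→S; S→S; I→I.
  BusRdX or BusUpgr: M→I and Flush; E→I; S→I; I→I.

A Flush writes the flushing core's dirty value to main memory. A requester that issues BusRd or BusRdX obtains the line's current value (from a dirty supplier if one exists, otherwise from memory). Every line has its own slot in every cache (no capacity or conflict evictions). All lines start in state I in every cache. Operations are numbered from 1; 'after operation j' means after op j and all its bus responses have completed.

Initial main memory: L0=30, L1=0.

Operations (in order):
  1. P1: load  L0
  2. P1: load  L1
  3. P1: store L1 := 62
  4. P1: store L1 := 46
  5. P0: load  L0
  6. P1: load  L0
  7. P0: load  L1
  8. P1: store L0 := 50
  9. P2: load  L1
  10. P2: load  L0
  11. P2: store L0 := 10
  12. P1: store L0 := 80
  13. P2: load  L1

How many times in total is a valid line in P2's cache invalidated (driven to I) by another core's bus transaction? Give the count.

  op1 P1: load  L0 → I/E/I on L0; bus BusRd; mem=30
  op2 P1: load  L1 → I/E/I on L1; bus BusRd; mem=0
  op3 P1: store L1 := 62 → I/M/I on L1; bus (none); mem=0
  op4 P1: store L1 := 46 → I/M/I on L1; bus (none); mem=0
  op5 P0: load  L0 → S/S/I on L0; bus BusRd; mem=30
  op6 P1: load  L0 → S/S/I on L0; bus (none); mem=30
  op7 P0: load  L1 → S/S/I on L1; bus BusRd Flush; mem=46
  op8 P1: store L0 := 50 → I/M/I on L0; bus BusUpgr; mem=30
  op9 P2: load  L1 → S/S/S on L1; bus BusRd; mem=46
  op10 P2: load  L0 → I/S/S on L0; bus BusRd Flush; mem=50
  op11 P2: store L0 := 10 → I/I/M on L0; bus BusUpgr; mem=50
  op12 P1: store L0 := 80 → I/M/I on L0; bus BusRdX Flush; mem=10
  op13 P2: load  L1 → S/S/S on L1; bus (none); mem=46

invalidations = 1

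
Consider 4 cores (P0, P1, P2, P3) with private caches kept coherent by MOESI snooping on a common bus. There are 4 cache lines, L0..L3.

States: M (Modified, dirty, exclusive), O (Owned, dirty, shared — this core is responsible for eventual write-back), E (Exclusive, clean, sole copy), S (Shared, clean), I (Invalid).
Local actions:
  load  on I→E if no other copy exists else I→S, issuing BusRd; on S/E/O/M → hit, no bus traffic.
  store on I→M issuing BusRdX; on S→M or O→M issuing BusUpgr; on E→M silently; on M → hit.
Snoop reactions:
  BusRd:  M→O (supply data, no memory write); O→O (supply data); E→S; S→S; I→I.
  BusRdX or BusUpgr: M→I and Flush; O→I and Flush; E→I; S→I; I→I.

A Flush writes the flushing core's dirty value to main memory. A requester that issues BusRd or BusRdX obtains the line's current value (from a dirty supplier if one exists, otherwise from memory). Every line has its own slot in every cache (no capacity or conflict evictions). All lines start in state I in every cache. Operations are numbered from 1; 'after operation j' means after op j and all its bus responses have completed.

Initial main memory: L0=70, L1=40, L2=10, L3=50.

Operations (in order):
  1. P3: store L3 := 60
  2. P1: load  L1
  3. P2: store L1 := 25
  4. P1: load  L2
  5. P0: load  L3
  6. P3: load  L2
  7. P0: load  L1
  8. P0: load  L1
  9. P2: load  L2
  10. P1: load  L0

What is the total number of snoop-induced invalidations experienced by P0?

  op1 P3: store L3 := 60 → I/I/I/M on L3; bus BusRdX; mem=50
  op2 P1: load  L1 → I/E/I/I on L1; bus BusRd; mem=40
  op3 P2: store L1 := 25 → I/I/M/I on L1; bus BusRdX; mem=40
  op4 P1: load  L2 → I/E/I/I on L2; bus BusRd; mem=10
  op5 P0: load  L3 → S/I/I/O on L3; bus BusRd; mem=50
  op6 P3: load  L2 → I/S/I/S on L2; bus BusRd; mem=10
  op7 P0: load  L1 → S/I/O/I on L1; bus BusRd; mem=40
  op8 P0: load  L1 → S/I/O/I on L1; bus (none); mem=40
  op9 P2: load  L2 → I/S/S/S on L2; bus BusRd; mem=10
  op10 P1: load  L0 → I/E/I/I on L0; bus BusRd; mem=70

invalidations = 0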